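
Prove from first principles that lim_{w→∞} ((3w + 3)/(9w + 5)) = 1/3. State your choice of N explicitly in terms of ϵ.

N = (4/27)/ϵ

Let ϵ > 0 be given. We seek N > 0 such that w > N implies |(3w + 3)/(9w + 5) − (1/3)| < ϵ.
(3w + 3)/(9w + 5) − (1/3) = (9(3w + 3) − 3(9w + 5)) / (9(9w + 5)) = 12/(9(9w + 5)).
For w > 0 we have 9w + 5 > 9w, so |(3w + 3)/(9w + 5) − (1/3)| = 12/(9(9w + 5)) < 12/(9·9w) = (4/27)/w.
Thus |(3w + 3)/(9w + 5) − (1/3)| < ϵ whenever w > (4/27)/ϵ.
Take N = (4/27)/ϵ. If w > N then |(3w + 3)/(9w + 5) − (1/3)| < (4/27)/w < ϵ.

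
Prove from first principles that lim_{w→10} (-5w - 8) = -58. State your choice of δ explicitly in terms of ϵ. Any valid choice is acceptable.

Fix ϵ > 0. We need δ > 0 so that 0 < |w − 10| < δ implies |(-5w - 8) + 58| < ϵ.
|(-5w - 8) + 58| = |-5w + 50| = 5|w − 10|.
Thus it suffices that |w − 10| < ϵ/5.
Take δ = ϵ/5. If 0 < |w − 10| < δ then |(-5w - 8) + 58| = 5|w − 10| < 5·(ϵ/5) = ϵ.

δ = ϵ/5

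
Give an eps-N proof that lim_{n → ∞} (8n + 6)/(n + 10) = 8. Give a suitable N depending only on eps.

Let eps > 0. For n ≥ 1, |(8n + 6)/(n + 10) − 8| = |-74|/((n + 10)) = 74/((n + 10)).
Since n + 10 ≥ n for n ≥ 1, this is ≤ 74/(n) = 74/n.
So |(8n + 6)/(n + 10) − 8| < eps whenever n > 74/eps.
Take N = 74/eps. If n > N then |(8n + 6)/(n + 10) − 8| ≤ 74/n < eps.

N = 74/eps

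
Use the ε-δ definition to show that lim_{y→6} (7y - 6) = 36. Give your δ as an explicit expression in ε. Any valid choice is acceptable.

Let ε > 0 be given. We need δ > 0 so that 0 < |y − 6| < δ implies |(7y - 6) − 36| < ε.
|(7y - 6) − 36| = |7y - 42| = 7|y − 6|.
Thus it suffices that |y − 6| < ε/7.
Choosing δ = ε/7 gives |(7y - 6) − 36| = 7|y − 6| < ε whenever |y − 6| < δ.

δ = ε/7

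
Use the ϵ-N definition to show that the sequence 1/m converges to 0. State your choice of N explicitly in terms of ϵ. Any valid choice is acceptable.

N = 1/ϵ

Suppose ϵ > 0. For m ≥ 1, |1/m − 0| = 1/(m) ≤ 1/m.
We need 1/m < ϵ, i.e. m > 1/ϵ.
Take N = 1/ϵ. If m > N then |1/m| ≤ 1/m < ϵ.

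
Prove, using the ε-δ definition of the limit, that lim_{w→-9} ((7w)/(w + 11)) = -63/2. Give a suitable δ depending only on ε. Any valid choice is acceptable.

δ = min(1, (2/77)ε)

Fix ε > 0. We want δ > 0 with 0 < |w + 9| < δ ⇒ |(7w)/(w + 11) + 63/2| < ε.
Combining over a common denominator, (7w)/(w + 11) + 63/2 = [(7w)·2 − (-63)·(w + 11)] / [2·(w + 11)] = 77(w + 9) / (2(w + 11)).
So |(7w)/(w + 11) + 63/2| = 77|w + 9| / (2·|w + 11|).
Require δ ≤ 1, so |w + 11| ≥ |2| − |w + 9| > 2 − 1 = 1.
Hence |(7w)/(w + 11) + 63/2| < 77|w + 9|/(2·1) = (77/2)|w + 9|, which is < ε once |w + 9| < (2/77)ε.
Take δ = min(1, (2/77)ε). Then 0 < |w + 9| < δ forces both bounds, so |(7w)/(w + 11) + 63/2| < ε.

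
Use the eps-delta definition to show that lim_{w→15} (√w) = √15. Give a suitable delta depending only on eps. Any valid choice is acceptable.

delta = min(15, √15·eps)

Let eps > 0 be given. We want delta > 0 such that 0 < |w − 15| < delta implies |√w − √15| < eps.
Multiplying by the conjugate, |√w − √15| = |w − 15|/(√w + √15).
Restrict delta ≤ 15 so that |w − 15| < 15 forces w > 0, and then √w + √15 > √15.
Hence |√w − √15| < |w − 15|/√15, which is < eps once |w − 15| < √15·eps.
Take delta = min(15, √15·eps). If 0 < |w − 15| < delta then w > 0 and |√w − √15| < |w − 15|/√15 < eps.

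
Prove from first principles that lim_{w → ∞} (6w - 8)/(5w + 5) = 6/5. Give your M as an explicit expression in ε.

Let ε > 0. We seek M > 0 such that w > M implies |(6w - 8)/(5w + 5) − (6/5)| < ε.
(6w - 8)/(5w + 5) − (6/5) = (5(6w - 8) − 6(5w + 5)) / (5(5w + 5)) = -70/(5(5w + 5)).
For w > 0 we have 5w + 5 > 5w, so |(6w - 8)/(5w + 5) − (6/5)| = 70/(5(5w + 5)) < 70/(5·5w) = (14/5)/w.
Thus |(6w - 8)/(5w + 5) − (6/5)| < ε whenever w > (14/5)/ε.
Take M = (14/5)/ε. If w > M then |(6w - 8)/(5w + 5) − (6/5)| < (14/5)/w < ε.

M = (14/5)/ε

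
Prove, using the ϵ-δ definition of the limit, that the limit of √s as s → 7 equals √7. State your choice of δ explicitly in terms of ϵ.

δ = min(7, √7·ϵ)

Let ϵ > 0. We want δ > 0 such that 0 < |s − 7| < δ implies |√s − √7| < ϵ.
Rationalise: √s − √7 = (s − 7)/(√s + √7), so |√s − √7| = |s − 7|/(√s + √7).
Restrict δ ≤ 7 so that |s − 7| < 7 forces s > 0, and then √s + √7 > √7.
Hence |√s − √7| < |s − 7|/√7, which is < ϵ once |s − 7| < √7·ϵ.
Take δ = min(7, √7·ϵ). If 0 < |s − 7| < δ then s > 0 and |√s − √7| < |s − 7|/√7 < ϵ.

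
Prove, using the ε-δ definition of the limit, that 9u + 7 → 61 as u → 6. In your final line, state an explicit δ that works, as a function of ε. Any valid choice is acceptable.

Let ε > 0. We need δ > 0 so that 0 < |u − 6| < δ implies |(9u + 7) − 61| < ε.
Since (9u + 7) − 61 = 9(u − 6), we have |(9u + 7) − 61| = 9|u − 6|.
Thus it suffices that |u − 6| < ε/9.
Take δ = ε/9. If 0 < |u − 6| < δ then |(9u + 7) − 61| = 9|u − 6| < 9·(ε/9) = ε.

δ = ε/9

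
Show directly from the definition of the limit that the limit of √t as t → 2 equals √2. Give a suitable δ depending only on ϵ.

Fix ϵ > 0. We want δ > 0 such that 0 < |t − 2| < δ implies |√t − √2| < ϵ.
Rationalise: √t − √2 = (t − 2)/(√t + √2), so |√t − √2| = |t − 2|/(√t + √2).
Restrict δ ≤ 2 so that |t − 2| < 2 forces t > 0, and then √t + √2 > √2.
Hence |√t − √2| < |t − 2|/√2, which is < ϵ once |t − 2| < √2·ϵ.
Take δ = min(2, √2·ϵ). If 0 < |t − 2| < δ then t > 0 and |√t − √2| < |t − 2|/√2 < ϵ.

δ = min(2, √2·ϵ)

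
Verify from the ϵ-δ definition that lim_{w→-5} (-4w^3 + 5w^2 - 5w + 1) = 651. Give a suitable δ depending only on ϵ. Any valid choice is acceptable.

δ = min(2, ϵ/501)

Fix ϵ > 0. We want δ > 0 such that 0 < |w + 5| < δ implies |(-4w^3 + 5w^2 - 5w + 1) − 651| < ϵ.
(-4w^3 + 5w^2 - 5w + 1) − 651 = -4w^3 + 5w^2 - 5w - 650 = (w + 5)(-4w^2 + 25w - 130).
So |(-4w^3 + 5w^2 - 5w + 1) − 651| = |w + 5|·|-4w^2 + 25w - 130|.
Require δ ≤ 2. Then |w + 5| < 2 gives |w| < 7, and by the triangle inequality |-4w^2 + 25w - 130| ≤ 4·7^2 + 25·7 + 130 = 501.
Hence |(-4w^3 + 5w^2 - 5w + 1) − 651| ≤ 501|w + 5| < ϵ provided |w + 5| < ϵ/501.
Choosing δ = min(2, ϵ/501) ensures both conditions, hence |(-4w^3 + 5w^2 - 5w + 1) − 651| < ϵ.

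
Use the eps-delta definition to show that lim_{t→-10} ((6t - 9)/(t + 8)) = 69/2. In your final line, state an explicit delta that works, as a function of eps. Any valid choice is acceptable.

delta = min(1, (2/57)eps)

Let eps > 0. We want delta > 0 with 0 < |t + 10| < delta ⇒ |(6t - 9)/(t + 8) − (69/2)| < eps.
Combining over a common denominator, (6t - 9)/(t + 8) − (69/2) = [(6t - 9)·(-2) − (-69)·(t + 8)] / [(-2)·(t + 8)] = 57(t + 10) / ((-2)(t + 8)).
So |(6t - 9)/(t + 8) − (69/2)| = 57|t + 10| / (2·|t + 8|).
Require delta ≤ 1, so |t + 8| ≥ |-2| − |t + 10| > 2 − 1 = 1.
Hence |(6t - 9)/(t + 8) − (69/2)| < 57|t + 10|/(2·1) = (57/2)|t + 10|, which is < eps once |t + 10| < (2/57)eps.
Take delta = min(1, (2/57)eps). Then 0 < |t + 10| < delta forces both bounds, so |(6t - 9)/(t + 8) − (69/2)| < eps.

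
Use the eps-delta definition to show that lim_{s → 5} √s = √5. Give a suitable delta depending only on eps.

delta = min(5, √5·eps)

Let eps > 0 be given. We want delta > 0 such that 0 < |s − 5| < delta implies |√s − √5| < eps.
Multiplying by the conjugate, |√s − √5| = |s − 5|/(√s + √5).
Restrict delta ≤ 5 so that |s − 5| < 5 forces s > 0, and then √s + √5 > √5.
Hence |√s − √5| < |s − 5|/√5, which is < eps once |s − 5| < √5·eps.
Take delta = min(5, √5·eps). If 0 < |s − 5| < delta then s > 0 and |√s − √5| < |s − 5|/√5 < eps.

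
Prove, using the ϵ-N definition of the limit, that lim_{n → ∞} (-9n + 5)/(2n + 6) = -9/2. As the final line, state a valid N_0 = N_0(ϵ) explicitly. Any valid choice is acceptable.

N_0 = 16/ϵ

Let ϵ > 0. For n ≥ 1, |(-9n + 5)/(2n + 6) + 9/2| = |64|/(2(2n + 6)) = 64/(2(2n + 6)).
Since 2n + 6 ≥ 2n for n ≥ 1, this is ≤ 64/(2·2n) = 16/n.
So |(-9n + 5)/(2n + 6) + 9/2| < ϵ whenever n > 16/ϵ.
Take N_0 = 16/ϵ. If n > N_0 then |(-9n + 5)/(2n + 6) + 9/2| ≤ 16/n < ϵ.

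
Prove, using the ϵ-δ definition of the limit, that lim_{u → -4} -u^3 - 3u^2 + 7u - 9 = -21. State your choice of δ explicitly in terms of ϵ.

δ = min(2, ϵ/45)

Let ϵ > 0. We want δ > 0 such that 0 < |u + 4| < δ implies |(-u^3 - 3u^2 + 7u - 9) + 21| < ϵ.
(-u^3 - 3u^2 + 7u - 9) + 21 = -u^3 - 3u^2 + 7u + 12 = (u + 4)(-u^2 + u + 3).
So |(-u^3 - 3u^2 + 7u - 9) + 21| = |u + 4|·|-u^2 + u + 3|.
Require δ ≤ 2. Then |u + 4| < 2 gives |u| < 6, and by the triangle inequality |-u^2 + u + 3| ≤ 6^2 + 6 + 3 = 45.
Hence |(-u^3 - 3u^2 + 7u - 9) + 21| ≤ 45|u + 4| < ϵ provided |u + 4| < ϵ/45.
Choosing δ = min(2, ϵ/45) ensures both conditions, hence |(-u^3 - 3u^2 + 7u - 9) + 21| < ϵ.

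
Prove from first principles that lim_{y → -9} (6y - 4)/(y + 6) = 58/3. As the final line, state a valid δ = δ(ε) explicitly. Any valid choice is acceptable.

Let ε > 0. We want δ > 0 with 0 < |y + 9| < δ ⇒ |(6y - 4)/(y + 6) − (58/3)| < ε.
Combining over a common denominator, (6y - 4)/(y + 6) − (58/3) = [(6y - 4)·(-3) − (-58)·(y + 6)] / [(-3)·(y + 6)] = 40(y + 9) / ((-3)(y + 6)).
So |(6y - 4)/(y + 6) − (58/3)| = 40|y + 9| / (3·|y + 6|).
Require δ ≤ 3/2, so |y + 6| ≥ |-3| − |y + 9| > 3 − 3/2 = 3/2.
Hence |(6y - 4)/(y + 6) − (58/3)| < 40|y + 9|/(3·(3/2)) = (80/9)|y + 9|, which is < ε once |y + 9| < (9/80)ε.
Take δ = min(3/2, (9/80)ε). Then 0 < |y + 9| < δ forces both bounds, so |(6y - 4)/(y + 6) − (58/3)| < ε.

δ = min(3/2, (9/80)ε)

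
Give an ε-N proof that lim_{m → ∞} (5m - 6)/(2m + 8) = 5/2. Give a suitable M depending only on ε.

M = 13/ε

Suppose ε > 0. For m ≥ 1, |(5m - 6)/(2m + 8) − (5/2)| = |-52|/(2(2m + 8)) = 52/(2(2m + 8)).
Since 2m + 8 ≥ 2m for m ≥ 1, this is ≤ 52/(2·2m) = 13/m.
So |(5m - 6)/(2m + 8) − (5/2)| < ε whenever m > 13/ε.
Take M = 13/ε. If m > M then |(5m - 6)/(2m + 8) − (5/2)| ≤ 13/m < ε.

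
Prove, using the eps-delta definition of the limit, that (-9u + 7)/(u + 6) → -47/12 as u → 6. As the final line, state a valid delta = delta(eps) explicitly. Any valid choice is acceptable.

Let eps > 0 be given. We want delta > 0 with 0 < |u − 6| < delta ⇒ |(-9u + 7)/(u + 6) + 47/12| < eps.
Combining over a common denominator, (-9u + 7)/(u + 6) + 47/12 = [(-9u + 7)·12 − (-47)·(u + 6)] / [12·(u + 6)] = -61(u − 6) / (12(u + 6)).
So |(-9u + 7)/(u + 6) + 47/12| = 61|u − 6| / (12·|u + 6|).
Restrict delta ≤ 6. Then |u − 6| < 6 gives |u + 6| = |(u − 6) + 12| ≥ 12 − 6 = 6.
Hence |(-9u + 7)/(u + 6) + 47/12| < 61|u − 6|/(12·6) = (61/72)|u − 6|, which is < eps once |u − 6| < (72/61)eps.
Take delta = min(6, (72/61)eps). Then 0 < |u − 6| < delta forces both bounds, so |(-9u + 7)/(u + 6) + 47/12| < eps.

delta = min(6, (72/61)eps)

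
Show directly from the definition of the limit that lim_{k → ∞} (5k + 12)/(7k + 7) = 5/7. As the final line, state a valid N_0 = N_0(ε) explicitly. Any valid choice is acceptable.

Fix ε > 0. For k ≥ 1, |(5k + 12)/(7k + 7) − (5/7)| = |49|/(7(7k + 7)) = 49/(7(7k + 7)).
Since 7k + 7 ≥ 7k for k ≥ 1, this is ≤ 49/(7·7k) = 1/k.
So |(5k + 12)/(7k + 7) − (5/7)| < ε whenever k > 1/ε.
Take N_0 = 1/ε. If k > N_0 then |(5k + 12)/(7k + 7) − (5/7)| ≤ 1/k < ε.

N_0 = 1/ε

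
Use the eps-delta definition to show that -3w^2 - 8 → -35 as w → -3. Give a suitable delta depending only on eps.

Fix eps > 0. We want delta > 0 such that 0 < |w + 3| < delta implies |(-3w^2 - 8) + 35| < eps.
(-3w^2 - 8) + 35 = -3w^2 + 27 = (w + 3)(-3w + 9).
So |(-3w^2 - 8) + 35| = |w + 3|·|-3w + 9|.
Require delta ≤ 1. Then |w + 3| < 1 gives |w| < 4, and by the triangle inequality |-3w + 9| ≤ 3·4 + 9 = 21.
Hence |(-3w^2 - 8) + 35| ≤ 21|w + 3| < eps provided |w + 3| < eps/21.
Take delta = min(1, eps/21). Then 0 < |w + 3| < delta gives both |w + 3| < 1 and |w + 3| < eps/21, so |(-3w^2 - 8) + 35| < eps.

delta = min(1, eps/21)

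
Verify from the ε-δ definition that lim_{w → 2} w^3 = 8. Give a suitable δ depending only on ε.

Suppose ε > 0. We seek δ > 0 with 0 < |w − 2| < δ ⇒ |w^3 − 8| < ε.
Factor: w^3 − 8 = (w − 2)(w^2 + 2w + 4), so |w^3 − 8| = |w − 2|·|w^2 + 2w + 4|.
Impose δ ≤ 2 so that |w| < 4; then |w^2 + 2w + 4| ≤ 28.
Hence |w^3 − 8| ≤ 28|w − 2|, which is < ε once |w − 2| < ε/28.
Take δ = min(2, ε/28). If 0 < |w − 2| < δ then both bounds hold and |w^3 − 8| ≤ 28|w − 2| < 28·(ε/28) = ε.

δ = min(2, ε/28)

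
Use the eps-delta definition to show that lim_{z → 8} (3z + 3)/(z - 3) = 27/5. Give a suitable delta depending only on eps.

delta = min(5/2, (25/24)eps)

Let eps > 0 be given. We want delta > 0 with 0 < |z − 8| < delta ⇒ |(3z + 3)/(z - 3) − (27/5)| < eps.
Combining over a common denominator, (3z + 3)/(z - 3) − (27/5) = [(3z + 3)·5 − 27·(z - 3)] / [5·(z - 3)] = -12(z − 8) / (5(z - 3)).
So |(3z + 3)/(z - 3) − (27/5)| = 12|z − 8| / (5·|z − 3|).
Require delta ≤ 5/2, so |z − 3| ≥ |5| − |z − 8| > 5 − 5/2 = 5/2.
Hence |(3z + 3)/(z - 3) − (27/5)| < 12|z − 8|/(5·(5/2)) = (24/25)|z − 8|, which is < eps once |z − 8| < (25/24)eps.
Take delta = min(5/2, (25/24)eps). Then 0 < |z − 8| < delta forces both bounds, so |(3z + 3)/(z - 3) − (27/5)| < eps.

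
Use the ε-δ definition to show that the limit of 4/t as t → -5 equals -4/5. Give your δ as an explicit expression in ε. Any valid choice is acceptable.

δ = min(5/2, (25/8)ε)

Let ε > 0 be given. We seek δ > 0 such that 0 < |t + 5| < δ implies |4/t + 4/5| < ε.
|4/t + 4/5| = 4·|-5 − t|/(5·|t|) = 4|t + 5|/(5|t|).
Restrict δ ≤ 5/2. Then |t + 5| < 5/2 gives |t| > 5/2, so 5|t| > 25/2.
Then |4/t + 4/5| < 4|t + 5|/(25/2), which is < ε when |t + 5| < (25/8)ε.
Take δ = min(5/2, (25/8)ε). Then 0 < |t + 5| < δ gives both |t + 5| < 5/2 and |t + 5| < (25/8)ε, so |4/t + 4/5| < ε.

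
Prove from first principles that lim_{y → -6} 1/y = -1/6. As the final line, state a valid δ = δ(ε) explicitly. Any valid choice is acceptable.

Fix ε > 0. We seek δ > 0 such that 0 < |y + 6| < δ implies |1/y + 1/6| < ε.
|1/y + 1/6| = |-6 − y|/(6·|y|) = |y + 6|/(6|y|).
Require δ ≤ 3 so that |y| > 6 − 3 = 3, hence 6|y| > 18.
Then |1/y + 1/6| < |y + 6|/18, which is < ε when |y + 6| < 18ε.
Take δ = min(3, 18ε). Then 0 < |y + 6| < δ gives both |y + 6| < 3 and |y + 6| < 18ε, so |1/y + 1/6| < ε.

δ = min(3, 18ε)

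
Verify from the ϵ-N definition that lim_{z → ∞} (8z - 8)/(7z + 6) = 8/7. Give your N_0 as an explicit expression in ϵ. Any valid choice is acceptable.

N_0 = (104/49)/ϵ

Let ϵ > 0 be given. We seek N_0 > 0 such that z > N_0 implies |(8z - 8)/(7z + 6) − (8/7)| < ϵ.
(8z - 8)/(7z + 6) − (8/7) = (7(8z - 8) − 8(7z + 6)) / (7(7z + 6)) = -104/(7(7z + 6)).
For z > 0 we have 7z + 6 > 7z, so |(8z - 8)/(7z + 6) − (8/7)| = 104/(7(7z + 6)) < 104/(7·7z) = (104/49)/z.
Thus |(8z - 8)/(7z + 6) − (8/7)| < ϵ whenever z > (104/49)/ϵ.
Take N_0 = (104/49)/ϵ. If z > N_0 then |(8z - 8)/(7z + 6) − (8/7)| < (104/49)/z < ϵ.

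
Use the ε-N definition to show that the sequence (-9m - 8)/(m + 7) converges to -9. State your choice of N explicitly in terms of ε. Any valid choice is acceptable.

Fix ε > 0. For m ≥ 1, |(-9m - 8)/(m + 7) + 9| = |55|/((m + 7)) = 55/((m + 7)).
Since m + 7 ≥ m for m ≥ 1, this is ≤ 55/(m) = 55/m.
So |(-9m - 8)/(m + 7) + 9| < ε whenever m > 55/ε.
Take N = 55/ε. If m > N then |(-9m - 8)/(m + 7) + 9| ≤ 55/m < ε.

N = 55/ε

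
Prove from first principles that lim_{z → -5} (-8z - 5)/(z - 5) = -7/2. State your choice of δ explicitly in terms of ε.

δ = min(5, (10/9)ε)

Suppose ε > 0. We want δ > 0 with 0 < |z + 5| < δ ⇒ |(-8z - 5)/(z - 5) + 7/2| < ε.
Combining over a common denominator, (-8z - 5)/(z - 5) + 7/2 = [(-8z - 5)·(-10) − 35·(z - 5)] / [(-10)·(z - 5)] = 45(z + 5) / ((-10)(z - 5)).
So |(-8z - 5)/(z - 5) + 7/2| = 45|z + 5| / (10·|z − 5|).
Require δ ≤ 5, so |z − 5| ≥ |-10| − |z + 5| > 10 − 5 = 5.
Hence |(-8z - 5)/(z - 5) + 7/2| < 45|z + 5|/(10·5) = (9/10)|z + 5|, which is < ε once |z + 5| < (10/9)ε.
Take δ = min(5, (10/9)ε). Then 0 < |z + 5| < δ forces both bounds, so |(-8z - 5)/(z - 5) + 7/2| < ε.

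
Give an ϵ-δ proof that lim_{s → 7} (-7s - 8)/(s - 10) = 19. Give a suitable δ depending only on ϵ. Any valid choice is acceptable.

δ = min(3/2, (3/52)ϵ)

Let ϵ > 0 be given. We want δ > 0 with 0 < |s − 7| < δ ⇒ |(-7s - 8)/(s - 10) − 19| < ϵ.
Combining over a common denominator, (-7s - 8)/(s - 10) − 19 = [(-7s - 8)·(-3) − (-57)·(s - 10)] / [(-3)·(s - 10)] = 78(s − 7) / ((-3)(s - 10)).
So |(-7s - 8)/(s - 10) − 19| = 78|s − 7| / (3·|s − 10|).
Restrict δ ≤ 3/2. Then |s − 7| < 3/2 gives |s − 10| = |(s − 7) + (-3)| ≥ 3 − 3/2 = 3/2.
Hence |(-7s - 8)/(s - 10) − 19| < 78|s − 7|/(3·(3/2)) = (52/3)|s − 7|, which is < ϵ once |s − 7| < (3/52)ϵ.
Take δ = min(3/2, (3/52)ϵ). Then 0 < |s − 7| < δ forces both bounds, so |(-7s - 8)/(s - 10) − 19| < ϵ.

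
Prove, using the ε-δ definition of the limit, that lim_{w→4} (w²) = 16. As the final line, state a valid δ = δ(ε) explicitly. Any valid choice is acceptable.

δ = min(2, ε/10)

Fix ε > 0. We seek δ > 0 with 0 < |w − 4| < δ ⇒ |w² − 16| < ε.
Factor: w² − 16 = (w − 4)(w + 4), so |w² − 16| = |w − 4|·|w + 4|.
Impose δ ≤ 2 so that |w| < 6; then |w + 4| ≤ 10.
Hence |w² − 16| ≤ 10|w − 4|, which is < ε once |w − 4| < ε/10.
Take δ = min(2, ε/10). If 0 < |w − 4| < δ then both bounds hold and |w² − 16| ≤ 10|w − 4| < 10·(ε/10) = ε.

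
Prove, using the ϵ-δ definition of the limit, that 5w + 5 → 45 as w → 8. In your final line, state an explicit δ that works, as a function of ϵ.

Let ϵ > 0. We need δ > 0 so that 0 < |w − 8| < δ implies |(5w + 5) − 45| < ϵ.
|(5w + 5) − 45| = |5w - 40| = 5|w − 8|.
So 5|w − 8| < ϵ exactly when |w − 8| < ϵ/5.
Take δ = ϵ/5. If 0 < |w − 8| < δ then |(5w + 5) − 45| = 5|w − 8| < 5·(ϵ/5) = ϵ.

δ = ϵ/5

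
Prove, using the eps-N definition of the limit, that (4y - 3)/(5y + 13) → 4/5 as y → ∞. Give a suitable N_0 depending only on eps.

N_0 = (67/25)/eps

Let eps > 0 be given. We seek N_0 > 0 such that y > N_0 implies |(4y - 3)/(5y + 13) − (4/5)| < eps.
(4y - 3)/(5y + 13) − (4/5) = (5(4y - 3) − 4(5y + 13)) / (5(5y + 13)) = -67/(5(5y + 13)).
For y > 0 we have 5y + 13 > 5y, so |(4y - 3)/(5y + 13) − (4/5)| = 67/(5(5y + 13)) < 67/(5·5y) = (67/25)/y.
Thus |(4y - 3)/(5y + 13) − (4/5)| < eps whenever y > (67/25)/eps.
Take N_0 = (67/25)/eps. If y > N_0 then |(4y - 3)/(5y + 13) − (4/5)| < (67/25)/y < eps.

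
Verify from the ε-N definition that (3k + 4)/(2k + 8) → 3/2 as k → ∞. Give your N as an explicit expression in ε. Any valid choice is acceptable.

N = 4/ε

Let ε > 0 be given. For k ≥ 1, |(3k + 4)/(2k + 8) − (3/2)| = |-16|/(2(2k + 8)) = 16/(2(2k + 8)).
Since 2k + 8 ≥ 2k for k ≥ 1, this is ≤ 16/(2·2k) = 4/k.
So |(3k + 4)/(2k + 8) − (3/2)| < ε whenever k > 4/ε.
Take N = 4/ε. If k > N then |(3k + 4)/(2k + 8) − (3/2)| ≤ 4/k < ε.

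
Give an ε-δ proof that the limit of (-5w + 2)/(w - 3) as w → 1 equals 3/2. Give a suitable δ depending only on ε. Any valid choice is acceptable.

Suppose ε > 0. We want δ > 0 with 0 < |w − 1| < δ ⇒ |(-5w + 2)/(w - 3) − (3/2)| < ε.
Combining over a common denominator, (-5w + 2)/(w - 3) − (3/2) = [(-5w + 2)·(-2) − (-3)·(w - 3)] / [(-2)·(w - 3)] = 13(w − 1) / ((-2)(w - 3)).
So |(-5w + 2)/(w - 3) − (3/2)| = 13|w − 1| / (2·|w − 3|).
Restrict δ ≤ 1. Then |w − 1| < 1 gives |w − 3| = |(w − 1) + (-2)| ≥ 2 − 1 = 1.
Hence |(-5w + 2)/(w - 3) − (3/2)| < 13|w − 1|/(2·1) = (13/2)|w − 1|, which is < ε once |w − 1| < (2/13)ε.
Take δ = min(1, (2/13)ε). Then 0 < |w − 1| < δ forces both bounds, so |(-5w + 2)/(w - 3) − (3/2)| < ε.

δ = min(1, (2/13)ε)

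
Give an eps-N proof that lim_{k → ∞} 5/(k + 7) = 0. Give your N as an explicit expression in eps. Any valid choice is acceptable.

N = 5/eps

Suppose eps > 0. For k ≥ 1, |5/(k + 7) − 0| = 5/(k + 7) ≤ 5/k.
We need 5/k < eps, i.e. k > 5/eps.
Take N = 5/eps. If k > N then |5/(k + 7)| ≤ 5/k < eps.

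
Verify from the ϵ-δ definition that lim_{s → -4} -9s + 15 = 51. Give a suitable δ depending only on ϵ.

δ = ϵ/9

Suppose ϵ > 0. We need δ > 0 so that 0 < |s + 4| < δ implies |(-9s + 15) − 51| < ϵ.
Since (-9s + 15) − 51 = -9(s + 4), we have |(-9s + 15) − 51| = 9|s + 4|.
Thus it suffices that |s + 4| < ϵ/9.
Take δ = ϵ/9. If 0 < |s + 4| < δ then |(-9s + 15) − 51| = 9|s + 4| < 9·(ϵ/9) = ϵ.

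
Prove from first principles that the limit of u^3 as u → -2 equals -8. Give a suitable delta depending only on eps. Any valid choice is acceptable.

delta = min(1, eps/19)

Suppose eps > 0. We seek delta > 0 with 0 < |u + 2| < delta ⇒ |u^3 + 8| < eps.
Factor: u^3 + 8 = (u + 2)(u^2 - 2u + 4), so |u^3 + 8| = |u + 2|·|u^2 - 2u + 4|.
Restrict delta ≤ 1. Then |u + 2| < 1 gives |u| < 3, so by the triangle inequality |u^2 - 2u + 4| ≤ 3^2 + 2·3 + 4 = 19.
Hence |u^3 + 8| ≤ 19|u + 2|, which is < eps once |u + 2| < eps/19.
Take delta = min(1, eps/19). If 0 < |u + 2| < delta then both bounds hold and |u^3 + 8| ≤ 19|u + 2| < 19·(eps/19) = eps.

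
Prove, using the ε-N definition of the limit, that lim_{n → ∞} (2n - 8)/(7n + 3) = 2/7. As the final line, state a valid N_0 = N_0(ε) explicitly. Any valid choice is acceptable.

Suppose ε > 0. For n ≥ 1, |(2n - 8)/(7n + 3) − (2/7)| = |-62|/(7(7n + 3)) = 62/(7(7n + 3)).
Since 7n + 3 ≥ 7n for n ≥ 1, this is ≤ 62/(7·7n) = (62/49)/n.
So |(2n - 8)/(7n + 3) − (2/7)| < ε whenever n > (62/49)/ε.
Take N_0 = (62/49)/ε. If n > N_0 then |(2n - 8)/(7n + 3) − (2/7)| ≤ (62/49)/n < ε.

N_0 = (62/49)/ε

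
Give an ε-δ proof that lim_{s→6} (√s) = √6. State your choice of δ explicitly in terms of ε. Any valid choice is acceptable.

δ = min(6, √6·ε)

Let ε > 0 be given. We want δ > 0 such that 0 < |s − 6| < δ implies |√s − √6| < ε.
Rationalise: √s − √6 = (s − 6)/(√s + √6), so |√s − √6| = |s − 6|/(√s + √6).
Restrict δ ≤ 6 so that |s − 6| < 6 forces s > 0, and then √s + √6 > √6.
Hence |√s − √6| < |s − 6|/√6, which is < ε once |s − 6| < √6·ε.
Take δ = min(6, √6·ε). If 0 < |s − 6| < δ then s > 0 and |√s − √6| < |s − 6|/√6 < ε.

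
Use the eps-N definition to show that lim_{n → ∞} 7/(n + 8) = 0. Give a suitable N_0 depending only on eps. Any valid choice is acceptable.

Fix eps > 0. For n ≥ 1, |7/(n + 8) − 0| = 7/(n + 8) ≤ 7/n.
We need 7/n < eps, i.e. n > 7/eps.
Take N_0 = 7/eps. If n > N_0 then |7/(n + 8)| ≤ 7/n < eps.

N_0 = 7/eps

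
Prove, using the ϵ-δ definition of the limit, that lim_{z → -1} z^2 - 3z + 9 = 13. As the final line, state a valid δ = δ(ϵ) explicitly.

δ = min(2, ϵ/7)

Suppose ϵ > 0. We want δ > 0 such that 0 < |z + 1| < δ implies |(z^2 - 3z + 9) − 13| < ϵ.
(z^2 - 3z + 9) − 13 = z^2 - 3z - 4 = (z + 1)(z - 4).
So |(z^2 - 3z + 9) − 13| = |z + 1|·|z - 4|.
Assume first that |z + 1| < 2, so |z| < 3. Then |z - 4| ≤ 3 + 4 = 7.
Hence |(z^2 - 3z + 9) − 13| ≤ 7|z + 1| < ϵ provided |z + 1| < ϵ/7.
Choosing δ = min(2, ϵ/7) ensures both conditions, hence |(z^2 - 3z + 9) − 13| < ϵ.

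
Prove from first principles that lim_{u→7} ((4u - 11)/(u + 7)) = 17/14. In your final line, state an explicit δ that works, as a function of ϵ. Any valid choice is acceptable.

δ = min(7, (98/39)ϵ)

Let ϵ > 0. We want δ > 0 with 0 < |u − 7| < δ ⇒ |(4u - 11)/(u + 7) − (17/14)| < ϵ.
Combining over a common denominator, (4u - 11)/(u + 7) − (17/14) = [(4u - 11)·14 − 17·(u + 7)] / [14·(u + 7)] = 39(u − 7) / (14(u + 7)).
So |(4u - 11)/(u + 7) − (17/14)| = 39|u − 7| / (14·|u + 7|).
Require δ ≤ 7, so |u + 7| ≥ |14| − |u − 7| > 14 − 7 = 7.
Hence |(4u - 11)/(u + 7) − (17/14)| < 39|u − 7|/(14·7) = (39/98)|u − 7|, which is < ϵ once |u − 7| < (98/39)ϵ.
Take δ = min(7, (98/39)ϵ). Then 0 < |u − 7| < δ forces both bounds, so |(4u - 11)/(u + 7) − (17/14)| < ϵ.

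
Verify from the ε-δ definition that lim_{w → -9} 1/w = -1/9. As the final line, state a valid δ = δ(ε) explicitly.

Suppose ε > 0. We seek δ > 0 such that 0 < |w + 9| < δ implies |1/w + 1/9| < ε.
|1/w + 1/9| = |-9 − w|/(9·|w|) = |w + 9|/(9|w|).
Restrict δ ≤ 9/2. Then |w + 9| < 9/2 gives |w| > 9/2, so 9|w| > 81/2.
Then |1/w + 1/9| < |w + 9|/(81/2), which is < ε when |w + 9| < (81/2)ε.
Take δ = min(9/2, (81/2)ε). Then 0 < |w + 9| < δ gives both |w + 9| < 9/2 and |w + 9| < (81/2)ε, so |1/w + 1/9| < ε.

δ = min(9/2, (81/2)ε)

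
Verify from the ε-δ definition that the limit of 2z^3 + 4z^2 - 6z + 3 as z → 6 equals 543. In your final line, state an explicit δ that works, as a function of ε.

Suppose ε > 0. We want δ > 0 such that 0 < |z − 6| < δ implies |(2z^3 + 4z^2 - 6z + 3) − 543| < ε.
(2z^3 + 4z^2 - 6z + 3) − 543 = 2z^3 + 4z^2 - 6z - 540 = (z − 6)(2z^2 + 16z + 90).
So |(2z^3 + 4z^2 - 6z + 3) − 543| = |z − 6|·|2z^2 + 16z + 90|.
Require δ ≤ 1. Then |z − 6| < 1 gives |z| < 7, and by the triangle inequality |2z^2 + 16z + 90| ≤ 2·7^2 + 16·7 + 90 = 300.
Hence |(2z^3 + 4z^2 - 6z + 3) − 543| ≤ 300|z − 6| < ε provided |z − 6| < ε/300.
Take δ = min(1, ε/300). Then 0 < |z − 6| < δ gives both |z − 6| < 1 and |z − 6| < ε/300, so |(2z^3 + 4z^2 - 6z + 3) − 543| < ε.

δ = min(1, ε/300)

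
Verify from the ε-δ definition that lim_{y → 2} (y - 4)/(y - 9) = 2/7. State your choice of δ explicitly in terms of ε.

Fix ε > 0. We want δ > 0 with 0 < |y − 2| < δ ⇒ |(y - 4)/(y - 9) − (2/7)| < ε.
Combining over a common denominator, (y - 4)/(y - 9) − (2/7) = [(y - 4)·(-7) − (-2)·(y - 9)] / [(-7)·(y - 9)] = -5(y − 2) / ((-7)(y - 9)).
So |(y - 4)/(y - 9) − (2/7)| = 5|y − 2| / (7·|y − 9|).
Require δ ≤ 7/2, so |y − 9| ≥ |-7| − |y − 2| > 7 − 7/2 = 7/2.
Hence |(y - 4)/(y - 9) − (2/7)| < 5|y − 2|/(7·(7/2)) = (10/49)|y − 2|, which is < ε once |y − 2| < (49/10)ε.
Take δ = min(7/2, (49/10)ε). Then 0 < |y − 2| < δ forces both bounds, so |(y - 4)/(y - 9) − (2/7)| < ε.

δ = min(7/2, (49/10)ε)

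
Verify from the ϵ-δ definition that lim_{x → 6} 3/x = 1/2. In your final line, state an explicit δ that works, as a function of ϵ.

Suppose ϵ > 0. We seek δ > 0 such that 0 < |x − 6| < δ implies |3/x − (1/2)| < ϵ.
|3/x − (1/2)| = 3·|6 − x|/(6·|x|) = 3|x − 6|/(6|x|).
Require δ ≤ 3 so that |x| > 6 − 3 = 3, hence 6|x| > 18.
Then |3/x − (1/2)| < 3|x − 6|/18, which is < ϵ when |x − 6| < 6ϵ.
Take δ = min(3, 6ϵ). Then 0 < |x − 6| < δ gives both |x − 6| < 3 and |x − 6| < 6ϵ, so |3/x − (1/2)| < ϵ.

δ = min(3, 6ϵ)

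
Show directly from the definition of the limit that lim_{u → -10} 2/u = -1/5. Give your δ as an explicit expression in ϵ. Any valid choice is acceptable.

Let ϵ > 0. We seek δ > 0 such that 0 < |u + 10| < δ implies |2/u + 1/5| < ϵ.
|2/u + 1/5| = 2·|-10 − u|/(10·|u|) = 2|u + 10|/(10|u|).
Require δ ≤ 5 so that |u| > 10 − 5 = 5, hence 10|u| > 50.
Then |2/u + 1/5| < 2|u + 10|/50, which is < ϵ when |u + 10| < 25ϵ.
Take δ = min(5, 25ϵ). Then 0 < |u + 10| < δ gives both |u + 10| < 5 and |u + 10| < 25ϵ, so |2/u + 1/5| < ϵ.

δ = min(5, 25ϵ)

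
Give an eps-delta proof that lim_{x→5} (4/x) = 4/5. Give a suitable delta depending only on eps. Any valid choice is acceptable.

delta = min(5/2, (25/8)eps)

Let eps > 0. We seek delta > 0 such that 0 < |x − 5| < delta implies |4/x − (4/5)| < eps.
|4/x − (4/5)| = 4·|5 − x|/(5·|x|) = 4|x − 5|/(5|x|).
Restrict delta ≤ 5/2. Then |x − 5| < 5/2 gives |x| > 5/2, so 5|x| > 25/2.
Then |4/x − (4/5)| < 4|x − 5|/(25/2), which is < eps when |x − 5| < (25/8)eps.
Take delta = min(5/2, (25/8)eps). Then 0 < |x − 5| < delta gives both |x − 5| < 5/2 and |x − 5| < (25/8)eps, so |4/x − (4/5)| < eps.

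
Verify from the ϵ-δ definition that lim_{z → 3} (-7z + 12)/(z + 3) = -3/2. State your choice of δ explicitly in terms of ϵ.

Suppose ϵ > 0. We want δ > 0 with 0 < |z − 3| < δ ⇒ |(-7z + 12)/(z + 3) + 3/2| < ϵ.
Combining over a common denominator, (-7z + 12)/(z + 3) + 3/2 = [(-7z + 12)·6 − (-9)·(z + 3)] / [6·(z + 3)] = -33(z − 3) / (6(z + 3)).
So |(-7z + 12)/(z + 3) + 3/2| = 33|z − 3| / (6·|z + 3|).
Require δ ≤ 3, so |z + 3| ≥ |6| − |z − 3| > 6 − 3 = 3.
Hence |(-7z + 12)/(z + 3) + 3/2| < 33|z − 3|/(6·3) = (11/6)|z − 3|, which is < ϵ once |z − 3| < (6/11)ϵ.
Take δ = min(3, (6/11)ϵ). Then 0 < |z − 3| < δ forces both bounds, so |(-7z + 12)/(z + 3) + 3/2| < ϵ.

δ = min(3, (6/11)ϵ)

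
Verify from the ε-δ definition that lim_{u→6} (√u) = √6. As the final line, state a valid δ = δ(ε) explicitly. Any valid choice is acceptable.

Suppose ε > 0. We want δ > 0 such that 0 < |u − 6| < δ implies |√u − √6| < ε.
Rationalise: √u − √6 = (u − 6)/(√u + √6), so |√u − √6| = |u − 6|/(√u + √6).
Restrict δ ≤ 6 so that |u − 6| < 6 forces u > 0, and then √u + √6 > √6.
Hence |√u − √6| < |u − 6|/√6, which is < ε once |u − 6| < √6·ε.
Take δ = min(6, √6·ε). If 0 < |u − 6| < δ then u > 0 and |√u − √6| < |u − 6|/√6 < ε.

δ = min(6, √6·ε)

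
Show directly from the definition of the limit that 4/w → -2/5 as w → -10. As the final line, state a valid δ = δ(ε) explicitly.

δ = min(5, (25/2)ε)

Let ε > 0. We seek δ > 0 such that 0 < |w + 10| < δ implies |4/w + 2/5| < ε.
|4/w + 2/5| = 4·|-10 − w|/(10·|w|) = 4|w + 10|/(10|w|).
Require δ ≤ 5 so that |w| > 10 − 5 = 5, hence 10|w| > 50.
Then |4/w + 2/5| < 4|w + 10|/50, which is < ε when |w + 10| < (25/2)ε.
Take δ = min(5, (25/2)ε). Then 0 < |w + 10| < δ gives both |w + 10| < 5 and |w + 10| < (25/2)ε, so |4/w + 2/5| < ε.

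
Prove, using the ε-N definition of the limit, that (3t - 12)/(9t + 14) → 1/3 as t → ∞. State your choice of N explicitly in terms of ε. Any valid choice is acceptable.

Let ε > 0. We seek N > 0 such that t > N implies |(3t - 12)/(9t + 14) − (1/3)| < ε.
(3t - 12)/(9t + 14) − (1/3) = (9(3t - 12) − 3(9t + 14)) / (9(9t + 14)) = -150/(9(9t + 14)).
For t > 0 we have 9t + 14 > 9t, so |(3t - 12)/(9t + 14) − (1/3)| = 150/(9(9t + 14)) < 150/(9·9t) = (50/27)/t.
Thus |(3t - 12)/(9t + 14) − (1/3)| < ε whenever t > (50/27)/ε.
Take N = (50/27)/ε. If t > N then |(3t - 12)/(9t + 14) − (1/3)| < (50/27)/t < ε.

N = (50/27)/ε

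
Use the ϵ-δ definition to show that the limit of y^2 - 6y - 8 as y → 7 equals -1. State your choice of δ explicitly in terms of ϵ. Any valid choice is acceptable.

Let ϵ > 0. We want δ > 0 such that 0 < |y − 7| < δ implies |(y^2 - 6y - 8) + 1| < ϵ.
(y^2 - 6y - 8) + 1 = y^2 - 6y - 7 = (y − 7)(y + 1).
So |(y^2 - 6y - 8) + 1| = |y − 7|·|y + 1|.
Assume first that |y − 7| < 1, so |y| < 8. Then |y + 1| ≤ 8 + 1 = 9.
Hence |(y^2 - 6y - 8) + 1| ≤ 9|y − 7| < ϵ provided |y − 7| < ϵ/9.
Choosing δ = min(1, ϵ/9) ensures both conditions, hence |(y^2 - 6y - 8) + 1| < ϵ.

δ = min(1, ϵ/9)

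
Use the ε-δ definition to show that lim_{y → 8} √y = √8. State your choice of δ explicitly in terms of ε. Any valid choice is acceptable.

δ = min(8, √8·ε)

Let ε > 0. We want δ > 0 such that 0 < |y − 8| < δ implies |√y − √8| < ε.
Rationalise: √y − √8 = (y − 8)/(√y + √8), so |√y − √8| = |y − 8|/(√y + √8).
Restrict δ ≤ 8 so that |y − 8| < 8 forces y > 0, and then √y + √8 > √8.
Hence |√y − √8| < |y − 8|/√8, which is < ε once |y − 8| < √8·ε.
Take δ = min(8, √8·ε). If 0 < |y − 8| < δ then y > 0 and |√y − √8| < |y − 8|/√8 < ε.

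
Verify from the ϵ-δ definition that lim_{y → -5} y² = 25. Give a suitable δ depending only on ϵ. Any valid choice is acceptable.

Suppose ϵ > 0. We seek δ > 0 with 0 < |y + 5| < δ ⇒ |y² − 25| < ϵ.
Factor: y² − 25 = (y + 5)(y - 5), so |y² − 25| = |y + 5|·|y - 5|.
Impose δ ≤ 1 so that |y| < 6; then |y - 5| ≤ 11.
Hence |y² − 25| ≤ 11|y + 5|, which is < ϵ once |y + 5| < ϵ/11.
Take δ = min(1, ϵ/11). If 0 < |y + 5| < δ then both bounds hold and |y² − 25| ≤ 11|y + 5| < 11·(ϵ/11) = ϵ.

δ = min(1, ϵ/11)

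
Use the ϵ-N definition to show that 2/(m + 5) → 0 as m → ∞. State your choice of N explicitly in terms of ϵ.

N = 2/ϵ

Suppose ϵ > 0. For m ≥ 1, |2/(m + 5) − 0| = 2/(m + 5) ≤ 2/m.
We need 2/m < ϵ, i.e. m > 2/ϵ.
Take N = 2/ϵ. If m > N then |2/(m + 5)| ≤ 2/m < ϵ.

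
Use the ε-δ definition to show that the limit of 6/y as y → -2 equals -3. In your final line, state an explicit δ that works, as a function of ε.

Let ε > 0 be given. We seek δ > 0 such that 0 < |y + 2| < δ implies |6/y + 3| < ε.
|6/y + 3| = 6·|-2 − y|/(2·|y|) = 6|y + 2|/(2|y|).
Restrict δ ≤ 1. Then |y + 2| < 1 gives |y| > 1, so 2|y| > 2.
Then |6/y + 3| < 6|y + 2|/2, which is < ε when |y + 2| < (1/3)ε.
Take δ = min(1, (1/3)ε). Then 0 < |y + 2| < δ gives both |y + 2| < 1 and |y + 2| < (1/3)ε, so |6/y + 3| < ε.

δ = min(1, (1/3)ε)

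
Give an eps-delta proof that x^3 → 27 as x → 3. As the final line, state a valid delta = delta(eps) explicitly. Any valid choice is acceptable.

delta = min(2, eps/49)

Fix eps > 0. We seek delta > 0 with 0 < |x − 3| < delta ⇒ |x^3 − 27| < eps.
Factor: x^3 − 27 = (x − 3)(x^2 + 3x + 9), so |x^3 − 27| = |x − 3|·|x^2 + 3x + 9|.
Impose delta ≤ 2 so that |x| < 5; then |x^2 + 3x + 9| ≤ 49.
Hence |x^3 − 27| ≤ 49|x − 3|, which is < eps once |x − 3| < eps/49.
Take delta = min(2, eps/49). If 0 < |x − 3| < delta then both bounds hold and |x^3 − 27| ≤ 49|x − 3| < 49·(eps/49) = eps.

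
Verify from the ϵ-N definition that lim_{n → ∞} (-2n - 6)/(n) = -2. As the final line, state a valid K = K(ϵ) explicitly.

Let ϵ > 0 be given. For n ≥ 1, |(-2n - 6)/(n) + 2| = |-6|/((n)) = 6/((n)).
Since n ≥ n for n ≥ 1, this is ≤ 6/(n) = 6/n.
So |(-2n - 6)/(n) + 2| < ϵ whenever n > 6/ϵ.
Take K = 6/ϵ. If n > K then |(-2n - 6)/(n) + 2| ≤ 6/n < ϵ.

K = 6/ϵ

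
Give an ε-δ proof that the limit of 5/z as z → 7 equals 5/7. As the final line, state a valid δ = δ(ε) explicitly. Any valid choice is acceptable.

δ = min(7/2, (49/10)ε)

Let ε > 0. We seek δ > 0 such that 0 < |z − 7| < δ implies |5/z − (5/7)| < ε.
|5/z − (5/7)| = 5·|7 − z|/(7·|z|) = 5|z − 7|/(7|z|).
Require δ ≤ 7/2 so that |z| > 7 − 7/2 = 7/2, hence 7|z| > 49/2.
Then |5/z − (5/7)| < 5|z − 7|/(49/2), which is < ε when |z − 7| < (49/10)ε.
Take δ = min(7/2, (49/10)ε). Then 0 < |z − 7| < δ gives both |z − 7| < 7/2 and |z − 7| < (49/10)ε, so |5/z − (5/7)| < ε.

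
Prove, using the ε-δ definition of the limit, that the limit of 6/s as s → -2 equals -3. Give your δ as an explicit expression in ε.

Fix ε > 0. We seek δ > 0 such that 0 < |s + 2| < δ implies |6/s + 3| < ε.
|6/s + 3| = 6·|-2 − s|/(2·|s|) = 6|s + 2|/(2|s|).
Require δ ≤ 1 so that |s| > 2 − 1 = 1, hence 2|s| > 2.
Then |6/s + 3| < 6|s + 2|/2, which is < ε when |s + 2| < (1/3)ε.
Take δ = min(1, (1/3)ε). Then 0 < |s + 2| < δ gives both |s + 2| < 1 and |s + 2| < (1/3)ε, so |6/s + 3| < ε.

δ = min(1, (1/3)ε)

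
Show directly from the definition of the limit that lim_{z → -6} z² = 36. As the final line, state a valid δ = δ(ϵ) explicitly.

Let ϵ > 0. We seek δ > 0 with 0 < |z + 6| < δ ⇒ |z² − 36| < ϵ.
Factor: z² − 36 = (z + 6)(z - 6), so |z² − 36| = |z + 6|·|z - 6|.
Restrict δ ≤ 2. Then |z + 6| < 2 gives |z| < 8, so by the triangle inequality |z - 6| ≤ 8 + 6 = 14.
Hence |z² − 36| ≤ 14|z + 6|, which is < ϵ once |z + 6| < ϵ/14.
Take δ = min(2, ϵ/14). If 0 < |z + 6| < δ then both bounds hold and |z² − 36| ≤ 14|z + 6| < 14·(ϵ/14) = ϵ.

δ = min(2, ϵ/14)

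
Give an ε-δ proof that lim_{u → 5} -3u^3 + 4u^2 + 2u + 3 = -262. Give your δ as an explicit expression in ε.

δ = min(1, ε/227)

Let ε > 0 be given. We want δ > 0 such that 0 < |u − 5| < δ implies |(-3u^3 + 4u^2 + 2u + 3) + 262| < ε.
(-3u^3 + 4u^2 + 2u + 3) + 262 = -3u^3 + 4u^2 + 2u + 265 = (u − 5)(-3u^2 - 11u - 53).
So |(-3u^3 + 4u^2 + 2u + 3) + 262| = |u − 5|·|-3u^2 - 11u - 53|.
Assume first that |u − 5| < 1, so |u| < 6. Then |-3u^2 - 11u - 53| ≤ 3·6^2 + 11·6 + 53 = 227.
Hence |(-3u^3 + 4u^2 + 2u + 3) + 262| ≤ 227|u − 5| < ε provided |u − 5| < ε/227.
Take δ = min(1, ε/227). Then 0 < |u − 5| < δ gives both |u − 5| < 1 and |u − 5| < ε/227, so |(-3u^3 + 4u^2 + 2u + 3) + 262| < ε.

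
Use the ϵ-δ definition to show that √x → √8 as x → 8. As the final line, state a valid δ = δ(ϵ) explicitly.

δ = min(8, √8·ϵ)

Suppose ϵ > 0. We want δ > 0 such that 0 < |x − 8| < δ implies |√x − √8| < ϵ.
Rationalise: √x − √8 = (x − 8)/(√x + √8), so |√x − √8| = |x − 8|/(√x + √8).
Restrict δ ≤ 8 so that |x − 8| < 8 forces x > 0, and then √x + √8 > √8.
Hence |√x − √8| < |x − 8|/√8, which is < ϵ once |x − 8| < √8·ϵ.
Take δ = min(8, √8·ϵ). If 0 < |x − 8| < δ then x > 0 and |√x − √8| < |x − 8|/√8 < ϵ.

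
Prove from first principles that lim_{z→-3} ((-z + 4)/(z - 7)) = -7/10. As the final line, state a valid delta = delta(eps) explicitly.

Let eps > 0. We want delta > 0 with 0 < |z + 3| < delta ⇒ |(-z + 4)/(z - 7) + 7/10| < eps.
Combining over a common denominator, (-z + 4)/(z - 7) + 7/10 = [(-z + 4)·(-10) − 7·(z - 7)] / [(-10)·(z - 7)] = 3(z + 3) / ((-10)(z - 7)).
So |(-z + 4)/(z - 7) + 7/10| = 3|z + 3| / (10·|z − 7|).
Require delta ≤ 5, so |z − 7| ≥ |-10| − |z + 3| > 10 − 5 = 5.
Hence |(-z + 4)/(z - 7) + 7/10| < 3|z + 3|/(10·5) = (3/50)|z + 3|, which is < eps once |z + 3| < (50/3)eps.
Take delta = min(5, (50/3)eps). Then 0 < |z + 3| < delta forces both bounds, so |(-z + 4)/(z - 7) + 7/10| < eps.

delta = min(5, (50/3)eps)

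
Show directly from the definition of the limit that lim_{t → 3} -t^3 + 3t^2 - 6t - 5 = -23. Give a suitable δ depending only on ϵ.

δ = min(2, ϵ/31)

Fix ϵ > 0. We want δ > 0 such that 0 < |t − 3| < δ implies |(-t^3 + 3t^2 - 6t - 5) + 23| < ϵ.
(-t^3 + 3t^2 - 6t - 5) + 23 = -t^3 + 3t^2 - 6t + 18 = (t − 3)(-t^2 - 6).
So |(-t^3 + 3t^2 - 6t - 5) + 23| = |t − 3|·|-t^2 - 6|.
Require δ ≤ 2. Then |t − 3| < 2 gives |t| < 5, and by the triangle inequality |-t^2 - 6| ≤ 5^2 + 6 = 31.
Hence |(-t^3 + 3t^2 - 6t - 5) + 23| ≤ 31|t − 3| < ϵ provided |t − 3| < ϵ/31.
Choosing δ = min(2, ϵ/31) ensures both conditions, hence |(-t^3 + 3t^2 - 6t - 5) + 23| < ϵ.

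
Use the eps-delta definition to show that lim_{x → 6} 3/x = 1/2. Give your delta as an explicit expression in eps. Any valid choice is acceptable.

delta = min(3, 6eps)

Let eps > 0. We seek delta > 0 such that 0 < |x − 6| < delta implies |3/x − (1/2)| < eps.
|3/x − (1/2)| = 3·|6 − x|/(6·|x|) = 3|x − 6|/(6|x|).
Restrict delta ≤ 3. Then |x − 6| < 3 gives |x| > 3, so 6|x| > 18.
Then |3/x − (1/2)| < 3|x − 6|/18, which is < eps when |x − 6| < 6eps.
Take delta = min(3, 6eps). Then 0 < |x − 6| < delta gives both |x − 6| < 3 and |x − 6| < 6eps, so |3/x − (1/2)| < eps.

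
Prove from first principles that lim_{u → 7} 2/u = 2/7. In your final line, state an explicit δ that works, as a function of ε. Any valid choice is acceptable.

Suppose ε > 0. We seek δ > 0 such that 0 < |u − 7| < δ implies |2/u − (2/7)| < ε.
|2/u − (2/7)| = 2·|7 − u|/(7·|u|) = 2|u − 7|/(7|u|).
Restrict δ ≤ 7/2. Then |u − 7| < 7/2 gives |u| > 7/2, so 7|u| > 49/2.
Then |2/u − (2/7)| < 2|u − 7|/(49/2), which is < ε when |u − 7| < (49/4)ε.
Take δ = min(7/2, (49/4)ε). Then 0 < |u − 7| < δ gives both |u − 7| < 7/2 and |u − 7| < (49/4)ε, so |2/u − (2/7)| < ε.

δ = min(7/2, (49/4)ε)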